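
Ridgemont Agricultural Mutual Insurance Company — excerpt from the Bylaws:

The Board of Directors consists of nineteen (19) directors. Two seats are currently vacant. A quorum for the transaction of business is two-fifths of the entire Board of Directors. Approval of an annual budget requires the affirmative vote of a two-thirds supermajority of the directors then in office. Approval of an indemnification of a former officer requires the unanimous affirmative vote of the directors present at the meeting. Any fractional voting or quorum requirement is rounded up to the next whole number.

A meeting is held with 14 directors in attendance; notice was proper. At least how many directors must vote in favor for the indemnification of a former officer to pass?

The indemnification of a former officer requires the unanimous vote of the directors present (14).
Unanimous means all 14.

14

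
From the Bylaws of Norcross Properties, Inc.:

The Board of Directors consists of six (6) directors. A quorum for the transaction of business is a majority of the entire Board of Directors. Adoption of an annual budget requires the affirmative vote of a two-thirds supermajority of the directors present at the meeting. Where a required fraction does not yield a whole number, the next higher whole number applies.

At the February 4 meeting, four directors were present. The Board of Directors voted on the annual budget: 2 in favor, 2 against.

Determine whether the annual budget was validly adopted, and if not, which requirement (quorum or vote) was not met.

Quorum: 4 present; quorum is 4. Satisfied.
Vote: the annual budget requires two-thirds of the directors present (4). 2/3 of 4 = 2.67, rounded up to 3, so 3 affirmative votes are needed; 2 voted in favor. Not satisfied.

Invalid — vote requirement not satisfied.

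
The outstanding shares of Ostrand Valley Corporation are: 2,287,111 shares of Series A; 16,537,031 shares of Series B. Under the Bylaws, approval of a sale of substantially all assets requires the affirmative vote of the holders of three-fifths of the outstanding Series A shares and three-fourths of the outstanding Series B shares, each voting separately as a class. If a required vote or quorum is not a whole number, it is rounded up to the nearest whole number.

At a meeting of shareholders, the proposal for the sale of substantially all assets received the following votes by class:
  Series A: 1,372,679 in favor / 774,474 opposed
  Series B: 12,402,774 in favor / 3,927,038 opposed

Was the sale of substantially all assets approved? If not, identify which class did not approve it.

Approved — every class gave the required vote.

Series A: 3/5 of 2287111 = 1372266.60, rounded up to 1372267; 1,372,267 required, 1,372,679 in favor — approved.
Series B: 3/4 of 16537031 = 12402773.25, rounded up to 12402774; 12,402,774 required, 12,402,774 in favor — approved.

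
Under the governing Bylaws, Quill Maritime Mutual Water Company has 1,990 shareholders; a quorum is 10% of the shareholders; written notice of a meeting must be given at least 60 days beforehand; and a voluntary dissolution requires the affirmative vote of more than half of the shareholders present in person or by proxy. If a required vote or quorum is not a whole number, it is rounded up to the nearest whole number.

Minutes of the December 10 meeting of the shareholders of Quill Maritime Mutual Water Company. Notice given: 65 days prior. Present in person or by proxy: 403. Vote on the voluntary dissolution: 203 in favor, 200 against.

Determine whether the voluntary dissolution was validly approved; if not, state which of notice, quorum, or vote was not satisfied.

Notice: 65 days given; 60 required. Satisfied.
Quorum: 10% of 1,990 = 199; 403 present. Satisfied.
Vote: requires a majority of those present (403); a majority of 403 is 202, so 202 needed; 203 in favor. Satisfied.

Valid — all requirements satisfied.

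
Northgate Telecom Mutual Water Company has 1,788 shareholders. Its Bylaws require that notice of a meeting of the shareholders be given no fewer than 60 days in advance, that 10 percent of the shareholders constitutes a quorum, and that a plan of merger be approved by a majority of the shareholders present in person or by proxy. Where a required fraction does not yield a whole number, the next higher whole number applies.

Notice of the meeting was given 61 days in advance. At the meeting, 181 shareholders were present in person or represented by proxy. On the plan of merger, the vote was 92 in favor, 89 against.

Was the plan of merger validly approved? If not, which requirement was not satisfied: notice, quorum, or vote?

Valid — all requirements satisfied.

Notice: 61 days given; 60 required. Satisfied.
Quorum: 10% of 1,788 = 178.80, rounded up to 179; 181 present. Satisfied.
Vote: requires a majority of those present (181); a majority of 181 is 91, so 91 needed; 92 in favor. Satisfied.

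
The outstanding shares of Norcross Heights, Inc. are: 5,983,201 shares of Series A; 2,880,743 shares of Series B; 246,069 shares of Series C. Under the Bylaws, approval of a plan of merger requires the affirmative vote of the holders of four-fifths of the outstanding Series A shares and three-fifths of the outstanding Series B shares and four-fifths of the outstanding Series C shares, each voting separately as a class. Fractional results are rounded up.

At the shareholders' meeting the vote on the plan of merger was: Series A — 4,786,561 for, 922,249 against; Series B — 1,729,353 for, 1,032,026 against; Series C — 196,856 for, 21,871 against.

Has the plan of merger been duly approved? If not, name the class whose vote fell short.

Approved — every class gave the required vote.

Series A: 4/5 of 5983201 = 4786560.80, rounded up to 4786561; 4,786,561 required, 4,786,561 in favor — approved.
Series B: 3/5 of 2880743 = 1728445.80, rounded up to 1728446; 1,728,446 required, 1,729,353 in favor — approved.
Series C: 4/5 of 246069 = 196855.20, rounded up to 196856; 196,856 required, 196,856 in favor — approved.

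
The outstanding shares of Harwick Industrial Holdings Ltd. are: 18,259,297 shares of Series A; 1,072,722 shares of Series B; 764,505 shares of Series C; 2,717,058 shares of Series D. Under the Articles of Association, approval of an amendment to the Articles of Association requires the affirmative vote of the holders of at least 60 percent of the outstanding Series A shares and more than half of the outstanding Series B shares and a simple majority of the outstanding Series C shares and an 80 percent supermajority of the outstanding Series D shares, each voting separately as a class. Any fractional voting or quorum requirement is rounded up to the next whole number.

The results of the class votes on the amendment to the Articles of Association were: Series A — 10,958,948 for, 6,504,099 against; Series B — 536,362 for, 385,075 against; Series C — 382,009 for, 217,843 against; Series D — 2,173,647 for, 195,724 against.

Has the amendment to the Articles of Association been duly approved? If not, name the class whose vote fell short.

Not approved — the Series C shares did not give the required vote.

Series A: 3/5 of 18259297 = 10955578.20, rounded up to 10955579; 10,955,579 required, 10,958,948 in favor — approved.
Series B: a majority of 1072722 is 536362; 536,362 required, 536,362 in favor — approved.
Series C: a majority of 764505 is 382253; 382,253 required, 382,009 in favor — not approved.
Series D: 4/5 of 2717058 = 2173646.40, rounded up to 2173647; 2,173,647 required, 2,173,647 in favor — approved.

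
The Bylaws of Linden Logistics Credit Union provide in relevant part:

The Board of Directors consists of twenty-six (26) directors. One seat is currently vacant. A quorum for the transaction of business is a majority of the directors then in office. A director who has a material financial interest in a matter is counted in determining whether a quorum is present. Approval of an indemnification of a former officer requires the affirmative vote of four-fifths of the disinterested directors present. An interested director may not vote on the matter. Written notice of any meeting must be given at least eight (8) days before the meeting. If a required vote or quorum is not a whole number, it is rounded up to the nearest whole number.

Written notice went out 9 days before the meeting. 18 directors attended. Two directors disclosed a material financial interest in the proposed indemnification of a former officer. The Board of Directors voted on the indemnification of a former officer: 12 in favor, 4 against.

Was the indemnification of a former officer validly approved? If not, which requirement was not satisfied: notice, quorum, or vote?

Invalid — vote requirement not satisfied.

Notice: 9 days given; 8 required (9 ≥ 8). Satisfied.
Quorum: 18 present (interested directors count toward quorum); quorum is 13. Satisfied.
Vote: the indemnification of a former officer requires four-fifths of the disinterested directors present (18 − 2 = 16). 4/5 of 16 = 12.80, rounded up to 13, so 13 affirmative votes are needed; 12 voted in favor. Not satisfied.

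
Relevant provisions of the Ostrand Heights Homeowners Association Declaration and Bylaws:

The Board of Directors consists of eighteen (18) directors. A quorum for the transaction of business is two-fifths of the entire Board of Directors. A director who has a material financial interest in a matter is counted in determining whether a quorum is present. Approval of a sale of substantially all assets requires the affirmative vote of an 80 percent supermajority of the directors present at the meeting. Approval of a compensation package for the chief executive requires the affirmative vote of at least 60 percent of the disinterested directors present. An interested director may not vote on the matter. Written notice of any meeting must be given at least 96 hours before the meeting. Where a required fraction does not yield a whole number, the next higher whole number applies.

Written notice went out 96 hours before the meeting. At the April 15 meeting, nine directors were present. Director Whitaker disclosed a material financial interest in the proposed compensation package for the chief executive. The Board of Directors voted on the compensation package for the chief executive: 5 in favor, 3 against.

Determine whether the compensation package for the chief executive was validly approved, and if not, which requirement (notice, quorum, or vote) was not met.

Notice: 96 hours given; 96 required (96 ≥ 96). Satisfied.
Quorum: 9 present (interested directors count toward quorum); quorum is 8. Satisfied.
Vote: the compensation package for the chief executive requires three-fifths of the disinterested directors present (9 − 1 = 8). 3/5 of 8 = 4.80, rounded up to 5, so 5 affirmative votes are needed; 5 voted in favor. Satisfied.

Valid — all requirements satisfied.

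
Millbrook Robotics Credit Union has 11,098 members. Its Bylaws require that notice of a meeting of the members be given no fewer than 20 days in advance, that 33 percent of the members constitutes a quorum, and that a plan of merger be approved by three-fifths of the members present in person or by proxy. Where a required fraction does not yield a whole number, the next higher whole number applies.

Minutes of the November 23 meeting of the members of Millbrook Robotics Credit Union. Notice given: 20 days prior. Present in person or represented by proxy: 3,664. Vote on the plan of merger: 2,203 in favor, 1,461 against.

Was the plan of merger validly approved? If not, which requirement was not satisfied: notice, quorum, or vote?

Notice: 20 days given; 20 required. Satisfied.
Quorum: 33% of 11,098 = 3,662.34, rounded up to 3,663; 3,664 present. Satisfied.
Vote: requires three-fifths of those present (3,664); 3/5 of 3664 = 2198.40, rounded up to 2199, so 2,199 needed; 2,203 in favor. Satisfied.

Valid — all requirements satisfied.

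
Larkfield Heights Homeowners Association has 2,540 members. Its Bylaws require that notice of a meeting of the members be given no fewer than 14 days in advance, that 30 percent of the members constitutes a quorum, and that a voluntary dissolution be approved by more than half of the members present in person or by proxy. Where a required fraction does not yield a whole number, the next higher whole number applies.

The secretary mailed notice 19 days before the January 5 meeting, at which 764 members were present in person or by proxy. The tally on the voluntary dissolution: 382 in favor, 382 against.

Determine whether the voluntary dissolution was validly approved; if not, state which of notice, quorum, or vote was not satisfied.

Notice: 19 days given; 14 required. Satisfied.
Quorum: 30% of 2,540 = 762; 764 present. Satisfied.
Vote: requires a majority of those present (764); a majority of 764 is 383, so 383 needed; 382 in favor. Not satisfied.

Invalid — vote requirement not satisfied.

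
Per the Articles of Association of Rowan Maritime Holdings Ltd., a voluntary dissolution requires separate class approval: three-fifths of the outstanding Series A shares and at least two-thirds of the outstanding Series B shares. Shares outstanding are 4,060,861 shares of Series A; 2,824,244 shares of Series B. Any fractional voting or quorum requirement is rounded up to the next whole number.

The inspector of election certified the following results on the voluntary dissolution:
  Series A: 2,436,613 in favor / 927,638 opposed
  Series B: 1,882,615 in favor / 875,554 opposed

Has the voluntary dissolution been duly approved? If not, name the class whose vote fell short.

Not approved — the Series B shares did not give the required vote.

Series A: 3/5 of 4060861 = 2436516.60, rounded up to 2436517; 2,436,517 required, 2,436,613 in favor — approved.
Series B: 2/3 of 2824244 = 1882829.33, rounded up to 1882830; 1,882,830 required, 1,882,615 in favor — not approved.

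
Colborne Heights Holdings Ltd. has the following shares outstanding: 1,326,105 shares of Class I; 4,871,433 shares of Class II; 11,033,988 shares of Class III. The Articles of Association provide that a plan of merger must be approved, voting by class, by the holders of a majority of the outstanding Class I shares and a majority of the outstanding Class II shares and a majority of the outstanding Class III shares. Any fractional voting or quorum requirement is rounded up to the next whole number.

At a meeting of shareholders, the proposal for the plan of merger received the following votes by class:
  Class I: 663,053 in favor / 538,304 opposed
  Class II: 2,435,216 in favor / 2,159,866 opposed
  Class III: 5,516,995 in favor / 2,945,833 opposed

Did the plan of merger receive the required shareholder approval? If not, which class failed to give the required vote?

Not approved — the Class II shares did not give the required vote.

Class I: a majority of 1326105 is 663053; 663,053 required, 663,053 in favor — approved.
Class II: a majority of 4871433 is 2435717; 2,435,717 required, 2,435,216 in favor — not approved.
Class III: a majority of 11033988 is 5516995; 5,516,995 required, 5,516,995 in favor — approved.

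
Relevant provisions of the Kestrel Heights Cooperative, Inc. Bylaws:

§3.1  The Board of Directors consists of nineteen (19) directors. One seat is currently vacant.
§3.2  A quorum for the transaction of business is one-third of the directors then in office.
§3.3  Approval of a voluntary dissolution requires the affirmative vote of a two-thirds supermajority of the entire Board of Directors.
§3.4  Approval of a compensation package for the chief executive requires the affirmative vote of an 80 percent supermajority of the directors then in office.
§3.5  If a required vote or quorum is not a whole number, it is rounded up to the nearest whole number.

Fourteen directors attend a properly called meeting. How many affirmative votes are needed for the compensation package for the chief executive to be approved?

The compensation package for the chief executive requires four-fifths of the directors then in office (18).
4/5 of 18 = 14.40, rounded up to 15.
(Only 14 can vote, so the compensation package for the chief executive cannot pass at this meeting, but the required vote is still 15.)

15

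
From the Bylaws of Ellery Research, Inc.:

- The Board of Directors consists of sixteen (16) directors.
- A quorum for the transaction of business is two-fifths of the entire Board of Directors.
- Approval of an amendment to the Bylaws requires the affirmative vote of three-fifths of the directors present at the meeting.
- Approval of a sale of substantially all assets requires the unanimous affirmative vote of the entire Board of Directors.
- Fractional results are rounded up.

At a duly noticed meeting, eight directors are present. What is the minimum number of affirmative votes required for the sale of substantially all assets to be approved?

The sale of substantially all assets requires the unanimous vote of the entire Board of Directors (16).
Unanimous means all 16.
(Only 8 can vote, so the sale of substantially all assets cannot pass at this meeting, but the required vote is still 16.)

16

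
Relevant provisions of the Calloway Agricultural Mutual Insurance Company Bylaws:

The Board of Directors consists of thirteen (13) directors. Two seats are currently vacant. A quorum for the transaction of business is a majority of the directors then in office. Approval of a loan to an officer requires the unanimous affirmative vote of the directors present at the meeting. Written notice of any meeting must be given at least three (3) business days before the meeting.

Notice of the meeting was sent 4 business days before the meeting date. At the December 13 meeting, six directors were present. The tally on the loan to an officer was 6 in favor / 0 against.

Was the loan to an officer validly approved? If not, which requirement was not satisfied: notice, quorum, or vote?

Notice: 4 business days given; 3 required (4 ≥ 3). Satisfied.
Quorum: 6 present; quorum is 6. Satisfied.
Vote: the loan to an officer requires the unanimous vote of the directors present (6). Unanimous means all 6, so 6 affirmative votes are needed; 6 voted in favor. Satisfied.

Valid — all requirements satisfied.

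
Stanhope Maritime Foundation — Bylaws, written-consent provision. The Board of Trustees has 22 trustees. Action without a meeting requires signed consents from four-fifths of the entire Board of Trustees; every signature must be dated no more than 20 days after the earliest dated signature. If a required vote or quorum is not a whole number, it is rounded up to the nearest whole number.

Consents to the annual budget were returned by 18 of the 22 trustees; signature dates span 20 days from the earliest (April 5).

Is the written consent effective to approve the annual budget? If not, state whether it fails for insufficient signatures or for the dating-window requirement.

Effective — both the signature and dating-window requirements are satisfied.

Signatures required: four-fifths of 22 — 4/5 of 22 = 17.60, rounded up to 18, so 18 needed; 18 signed. Sufficient.
Dating window: the latest signature is 20 days after the earliest; the limit is 20 days. Within the window.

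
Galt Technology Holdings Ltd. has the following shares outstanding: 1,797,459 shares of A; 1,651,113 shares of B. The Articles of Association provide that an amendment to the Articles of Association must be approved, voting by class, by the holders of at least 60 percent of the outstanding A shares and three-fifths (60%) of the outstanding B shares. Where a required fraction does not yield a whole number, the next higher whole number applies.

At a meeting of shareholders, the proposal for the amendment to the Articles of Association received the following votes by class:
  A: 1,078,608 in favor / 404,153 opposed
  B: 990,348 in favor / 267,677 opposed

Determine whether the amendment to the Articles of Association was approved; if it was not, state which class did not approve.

Not approved — the B shares did not give the required vote.

A: 3/5 of 1797459 = 1078475.40, rounded up to 1078476; 1,078,476 required, 1,078,608 in favor — approved.
B: 3/5 of 1651113 = 990667.80, rounded up to 990668; 990,668 required, 990,348 in favor — not approved.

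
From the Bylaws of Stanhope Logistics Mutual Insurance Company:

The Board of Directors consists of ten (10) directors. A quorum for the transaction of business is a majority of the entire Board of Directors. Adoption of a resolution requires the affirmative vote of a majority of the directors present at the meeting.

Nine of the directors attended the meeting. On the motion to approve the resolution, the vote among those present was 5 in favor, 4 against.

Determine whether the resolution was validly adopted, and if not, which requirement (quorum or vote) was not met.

Valid — all requirements satisfied.

Quorum: 9 present; quorum is 6. Satisfied.
Vote: the resolution requires a majority of the directors present (9). A majority of 9 is 5, so 5 affirmative votes are needed; 5 voted in favor. Satisfied.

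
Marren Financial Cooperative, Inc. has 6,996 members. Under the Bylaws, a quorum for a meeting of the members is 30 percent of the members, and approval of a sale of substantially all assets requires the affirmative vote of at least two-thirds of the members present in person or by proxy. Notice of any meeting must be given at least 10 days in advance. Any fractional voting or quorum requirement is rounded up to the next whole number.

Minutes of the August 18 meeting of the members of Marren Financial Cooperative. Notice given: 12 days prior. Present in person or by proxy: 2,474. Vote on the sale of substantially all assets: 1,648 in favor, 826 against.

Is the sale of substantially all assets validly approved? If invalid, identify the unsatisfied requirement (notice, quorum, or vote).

Invalid — vote requirement not satisfied.

Notice: 12 days given; 10 required. Satisfied.
Quorum: 30% of 6,996 = 2,098.80, rounded up to 2,099; 2,474 present. Satisfied.
Vote: requires two-thirds of those present (2,474); 2/3 of 2474 = 1649.33, rounded up to 1650, so 1,650 needed; 1,648 in favor. Not satisfied.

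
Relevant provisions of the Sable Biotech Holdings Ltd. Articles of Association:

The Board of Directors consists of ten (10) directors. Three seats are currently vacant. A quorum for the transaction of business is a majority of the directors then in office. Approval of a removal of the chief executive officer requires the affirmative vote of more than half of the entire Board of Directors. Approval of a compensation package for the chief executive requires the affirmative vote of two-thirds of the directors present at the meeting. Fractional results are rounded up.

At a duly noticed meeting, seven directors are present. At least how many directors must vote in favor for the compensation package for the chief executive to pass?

5

The compensation package for the chief executive requires two-thirds of the directors present (7).
2/3 of 7 = 4.67, rounded up to 5.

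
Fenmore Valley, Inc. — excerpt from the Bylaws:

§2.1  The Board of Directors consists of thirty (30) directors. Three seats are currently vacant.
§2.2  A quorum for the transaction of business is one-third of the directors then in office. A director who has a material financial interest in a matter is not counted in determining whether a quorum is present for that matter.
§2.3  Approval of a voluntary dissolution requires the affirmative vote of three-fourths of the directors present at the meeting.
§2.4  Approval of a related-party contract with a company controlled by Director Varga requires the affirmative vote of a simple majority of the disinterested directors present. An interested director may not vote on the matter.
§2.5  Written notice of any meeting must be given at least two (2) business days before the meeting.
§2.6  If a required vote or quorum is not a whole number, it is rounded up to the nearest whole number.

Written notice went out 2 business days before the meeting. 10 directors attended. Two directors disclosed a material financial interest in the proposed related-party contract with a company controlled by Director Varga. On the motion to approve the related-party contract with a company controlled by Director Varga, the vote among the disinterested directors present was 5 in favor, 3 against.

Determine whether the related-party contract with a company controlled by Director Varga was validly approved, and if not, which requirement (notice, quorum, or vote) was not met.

Notice: 2 business days given; 2 required (2 ≥ 2). Satisfied.
Quorum: 10 present, but the 2 interested directors do not count, leaving 8. Quorum is 9. Not satisfied.
Vote: the related-party contract with a company controlled by Director Varga requires a majority of the disinterested directors present (10 − 2 = 8). A majority of 8 is 5, so 5 affirmative votes are needed; 5 voted in favor. Satisfied. (Moot — without a quorum no business can be validly transacted.)

Invalid — quorum requirement not satisfied.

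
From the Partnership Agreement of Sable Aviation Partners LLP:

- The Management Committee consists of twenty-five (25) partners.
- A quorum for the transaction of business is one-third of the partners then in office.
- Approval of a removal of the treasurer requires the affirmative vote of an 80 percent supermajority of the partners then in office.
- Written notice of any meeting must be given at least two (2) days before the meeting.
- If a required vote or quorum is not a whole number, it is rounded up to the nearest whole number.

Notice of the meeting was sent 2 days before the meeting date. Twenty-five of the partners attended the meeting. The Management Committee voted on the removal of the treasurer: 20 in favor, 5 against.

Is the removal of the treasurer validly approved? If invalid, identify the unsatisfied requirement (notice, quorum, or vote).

Valid — all requirements satisfied.

Notice: 2 days given; 2 required (2 ≥ 2). Satisfied.
Quorum: 25 present; quorum is 9. Satisfied.
Vote: the removal of the treasurer requires four-fifths of the partners then in office (25). 4/5 of 25 = 20, so 20 affirmative votes are needed; 20 voted in favor. Satisfied.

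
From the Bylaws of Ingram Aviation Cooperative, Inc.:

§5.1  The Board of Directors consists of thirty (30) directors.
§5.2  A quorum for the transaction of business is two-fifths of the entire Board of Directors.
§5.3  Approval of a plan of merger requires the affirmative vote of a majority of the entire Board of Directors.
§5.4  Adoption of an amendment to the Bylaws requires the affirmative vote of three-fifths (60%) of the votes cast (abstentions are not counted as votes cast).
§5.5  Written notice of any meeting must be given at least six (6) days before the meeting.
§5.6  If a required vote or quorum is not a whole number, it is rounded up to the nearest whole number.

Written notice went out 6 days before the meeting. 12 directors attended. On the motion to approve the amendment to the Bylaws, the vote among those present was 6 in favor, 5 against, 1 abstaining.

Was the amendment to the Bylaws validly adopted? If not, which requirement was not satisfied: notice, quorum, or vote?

Invalid — vote requirement not satisfied.

Notice: 6 days given; 6 required (6 ≥ 6). Satisfied.
Quorum: 12 present; quorum is 12. Satisfied.
Vote: the amendment to the Bylaws requires three-fifths of the votes cast (12 present − 1 abstaining = 11). 3/5 of 11 = 6.60, rounded up to 7, so 7 affirmative votes are needed; 6 voted in favor. Not satisfied.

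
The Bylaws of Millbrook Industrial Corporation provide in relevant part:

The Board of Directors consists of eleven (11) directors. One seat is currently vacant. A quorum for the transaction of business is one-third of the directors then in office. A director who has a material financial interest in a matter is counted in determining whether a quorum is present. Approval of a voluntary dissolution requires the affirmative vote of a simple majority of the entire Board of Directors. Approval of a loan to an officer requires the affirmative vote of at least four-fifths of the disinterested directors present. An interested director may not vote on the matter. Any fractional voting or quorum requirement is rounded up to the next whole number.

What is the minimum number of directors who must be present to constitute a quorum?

4

1/3 of 10 = 3.33, rounded up to 4.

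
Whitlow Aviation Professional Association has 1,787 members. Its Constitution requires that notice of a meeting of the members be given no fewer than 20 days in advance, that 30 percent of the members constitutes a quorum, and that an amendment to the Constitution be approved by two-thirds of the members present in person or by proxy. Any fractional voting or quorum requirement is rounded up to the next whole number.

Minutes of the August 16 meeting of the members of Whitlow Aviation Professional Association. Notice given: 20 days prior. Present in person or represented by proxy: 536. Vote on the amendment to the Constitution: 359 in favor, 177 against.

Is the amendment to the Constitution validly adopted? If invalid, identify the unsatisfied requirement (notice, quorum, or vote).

Invalid — quorum requirement not satisfied.

Notice: 20 days given; 20 required. Satisfied.
Quorum: 30% of 1,787 = 536.10, rounded up to 537; 536 present. Not satisfied.
Vote: requires two-thirds of those present (536); 2/3 of 536 = 357.33, rounded up to 358, so 358 needed; 359 in favor. Satisfied.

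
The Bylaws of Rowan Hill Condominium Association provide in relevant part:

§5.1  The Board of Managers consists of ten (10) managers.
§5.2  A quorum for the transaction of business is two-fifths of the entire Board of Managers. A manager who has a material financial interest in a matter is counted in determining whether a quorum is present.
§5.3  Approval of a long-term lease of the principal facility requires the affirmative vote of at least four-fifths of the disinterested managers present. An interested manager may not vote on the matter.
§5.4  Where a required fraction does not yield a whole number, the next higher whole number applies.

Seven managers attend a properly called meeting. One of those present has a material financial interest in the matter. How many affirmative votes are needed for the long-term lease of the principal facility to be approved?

The long-term lease of the principal facility requires four-fifths of the disinterested managers present (7 − 1 = 6).
4/5 of 6 = 4.80, rounded up to 5.

5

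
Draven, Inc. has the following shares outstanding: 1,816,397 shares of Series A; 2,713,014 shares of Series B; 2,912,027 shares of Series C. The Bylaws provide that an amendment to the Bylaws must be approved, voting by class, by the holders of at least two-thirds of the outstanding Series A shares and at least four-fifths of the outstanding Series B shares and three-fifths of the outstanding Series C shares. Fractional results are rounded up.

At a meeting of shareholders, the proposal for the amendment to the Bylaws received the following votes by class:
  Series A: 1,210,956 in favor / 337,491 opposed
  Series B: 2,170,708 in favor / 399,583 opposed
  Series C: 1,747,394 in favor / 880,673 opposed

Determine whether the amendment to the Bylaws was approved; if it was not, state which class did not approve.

Approved — every class gave the required vote.

Series A: 2/3 of 1816397 = 1210931.33, rounded up to 1210932; 1,210,932 required, 1,210,956 in favor — approved.
Series B: 4/5 of 2713014 = 2170411.20, rounded up to 2170412; 2,170,412 required, 2,170,708 in favor — approved.
Series C: 3/5 of 2912027 = 1747216.20, rounded up to 1747217; 1,747,217 required, 1,747,394 in favor — approved.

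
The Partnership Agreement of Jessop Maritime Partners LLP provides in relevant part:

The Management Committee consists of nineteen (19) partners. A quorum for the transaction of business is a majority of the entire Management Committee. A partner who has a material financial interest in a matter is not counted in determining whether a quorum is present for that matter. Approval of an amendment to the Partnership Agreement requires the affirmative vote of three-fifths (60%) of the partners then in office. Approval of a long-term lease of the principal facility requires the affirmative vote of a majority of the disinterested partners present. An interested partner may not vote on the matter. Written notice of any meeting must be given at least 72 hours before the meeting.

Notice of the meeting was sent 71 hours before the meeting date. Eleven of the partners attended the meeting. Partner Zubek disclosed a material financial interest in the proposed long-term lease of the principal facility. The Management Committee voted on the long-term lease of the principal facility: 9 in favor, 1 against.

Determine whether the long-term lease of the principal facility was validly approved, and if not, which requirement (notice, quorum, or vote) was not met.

Notice: 71 hours given; 72 required (71 < 72). Not satisfied.
Quorum: 11 present, but the 1 interested partner does not count, leaving 10. Quorum is 10. Satisfied.
Vote: the long-term lease of the principal facility requires a majority of the disinterested partners present (11 − 1 = 10). A majority of 10 is 6, so 6 affirmative votes are needed; 9 voted in favor. Satisfied.

Invalid — notice requirement not satisfied.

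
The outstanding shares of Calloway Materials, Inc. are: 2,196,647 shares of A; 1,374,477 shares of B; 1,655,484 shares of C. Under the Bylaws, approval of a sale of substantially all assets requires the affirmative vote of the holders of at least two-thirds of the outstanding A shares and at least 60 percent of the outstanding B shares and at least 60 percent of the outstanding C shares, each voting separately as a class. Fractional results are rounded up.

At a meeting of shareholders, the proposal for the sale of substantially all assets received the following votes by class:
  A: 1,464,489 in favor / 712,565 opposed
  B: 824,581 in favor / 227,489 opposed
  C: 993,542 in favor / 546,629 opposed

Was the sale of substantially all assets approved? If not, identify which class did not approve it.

Not approved — the B shares did not give the required vote.

A: 2/3 of 2196647 = 1464431.33, rounded up to 1464432; 1,464,432 required, 1,464,489 in favor — approved.
B: 3/5 of 1374477 = 824686.20, rounded up to 824687; 824,687 required, 824,581 in favor — not approved.
C: 3/5 of 1655484 = 993290.40, rounded up to 993291; 993,291 required, 993,542 in favor — approved.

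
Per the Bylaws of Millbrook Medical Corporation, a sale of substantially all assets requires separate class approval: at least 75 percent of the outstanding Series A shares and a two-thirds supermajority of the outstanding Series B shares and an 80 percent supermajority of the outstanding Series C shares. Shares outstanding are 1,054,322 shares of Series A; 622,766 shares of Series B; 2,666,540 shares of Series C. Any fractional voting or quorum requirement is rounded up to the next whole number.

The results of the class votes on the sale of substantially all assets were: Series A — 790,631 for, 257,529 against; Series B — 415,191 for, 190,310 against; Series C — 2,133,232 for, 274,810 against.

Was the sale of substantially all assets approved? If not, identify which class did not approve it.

Not approved — the Series A shares did not give the required vote.

Series A: 3/4 of 1054322 = 790741.50, rounded up to 790742; 790,742 required, 790,631 in favor — not approved.
Series B: 2/3 of 622766 = 415177.33, rounded up to 415178; 415,178 required, 415,191 in favor — approved.
Series C: 4/5 of 2666540 = 2133232; 2,133,232 required, 2,133,232 in favor — approved.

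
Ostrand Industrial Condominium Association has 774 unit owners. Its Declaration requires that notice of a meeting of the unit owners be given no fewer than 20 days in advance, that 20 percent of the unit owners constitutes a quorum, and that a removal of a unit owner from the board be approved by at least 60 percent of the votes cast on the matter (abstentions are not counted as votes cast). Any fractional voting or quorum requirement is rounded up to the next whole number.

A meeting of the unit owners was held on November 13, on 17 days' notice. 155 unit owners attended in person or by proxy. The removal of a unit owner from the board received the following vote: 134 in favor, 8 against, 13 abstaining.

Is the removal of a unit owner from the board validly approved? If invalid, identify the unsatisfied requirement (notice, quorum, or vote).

Invalid — notice requirement not satisfied.

Notice: 17 days given; 20 required. Not satisfied.
Quorum: 20% of 774 = 154.80, rounded up to 155; 155 present. Satisfied.
Vote: requires three-fifths of the votes cast (155 − 13 abstaining = 142); 3/5 of 142 = 85.20, rounded up to 86, so 86 needed; 134 in favor. Satisfied.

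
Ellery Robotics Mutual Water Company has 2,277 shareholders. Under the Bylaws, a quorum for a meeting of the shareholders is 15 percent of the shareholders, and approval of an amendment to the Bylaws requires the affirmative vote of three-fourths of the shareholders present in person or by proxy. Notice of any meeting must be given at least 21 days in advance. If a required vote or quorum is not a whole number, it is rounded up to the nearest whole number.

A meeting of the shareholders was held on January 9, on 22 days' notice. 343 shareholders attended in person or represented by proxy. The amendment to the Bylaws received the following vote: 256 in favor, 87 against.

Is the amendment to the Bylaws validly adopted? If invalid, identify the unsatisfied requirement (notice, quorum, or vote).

Notice: 22 days given; 21 required. Satisfied.
Quorum: 15% of 2,277 = 341.55, rounded up to 342; 343 present. Satisfied.
Vote: requires three-fourths of those present (343); 3/4 of 343 = 257.25, rounded up to 258, so 258 needed; 256 in favor. Not satisfied.

Invalid — vote requirement not satisfied.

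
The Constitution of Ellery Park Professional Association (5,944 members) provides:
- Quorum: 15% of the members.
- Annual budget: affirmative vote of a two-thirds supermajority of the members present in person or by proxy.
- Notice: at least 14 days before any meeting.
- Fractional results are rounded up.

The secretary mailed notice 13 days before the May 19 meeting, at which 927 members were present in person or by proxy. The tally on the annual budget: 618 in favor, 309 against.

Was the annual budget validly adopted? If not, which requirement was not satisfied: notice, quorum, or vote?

Notice: 13 days given; 14 required. Not satisfied.
Quorum: 15% of 5,944 = 891.60, rounded up to 892; 927 present. Satisfied.
Vote: requires two-thirds of those present (927); 2/3 of 927 = 618, so 618 needed; 618 in favor. Satisfied.

Invalid — notice requirement not satisfied.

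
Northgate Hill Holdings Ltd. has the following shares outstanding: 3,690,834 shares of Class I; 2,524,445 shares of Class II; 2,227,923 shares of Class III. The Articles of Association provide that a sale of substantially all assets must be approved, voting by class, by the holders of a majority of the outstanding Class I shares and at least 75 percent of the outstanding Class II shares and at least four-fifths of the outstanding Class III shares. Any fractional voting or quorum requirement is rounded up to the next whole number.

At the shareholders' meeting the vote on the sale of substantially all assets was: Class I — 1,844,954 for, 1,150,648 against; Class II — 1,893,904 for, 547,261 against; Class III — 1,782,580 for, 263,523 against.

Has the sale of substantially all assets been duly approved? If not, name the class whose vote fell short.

Not approved — the Class I shares did not give the required vote.

Class I: a majority of 3690834 is 1845418; 1,845,418 required, 1,844,954 in favor — not approved.
Class II: 3/4 of 2524445 = 1893333.75, rounded up to 1893334; 1,893,334 required, 1,893,904 in favor — approved.
Class III: 4/5 of 2227923 = 1782338.40, rounded up to 1782339; 1,782,339 required, 1,782,580 in favor — approved.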